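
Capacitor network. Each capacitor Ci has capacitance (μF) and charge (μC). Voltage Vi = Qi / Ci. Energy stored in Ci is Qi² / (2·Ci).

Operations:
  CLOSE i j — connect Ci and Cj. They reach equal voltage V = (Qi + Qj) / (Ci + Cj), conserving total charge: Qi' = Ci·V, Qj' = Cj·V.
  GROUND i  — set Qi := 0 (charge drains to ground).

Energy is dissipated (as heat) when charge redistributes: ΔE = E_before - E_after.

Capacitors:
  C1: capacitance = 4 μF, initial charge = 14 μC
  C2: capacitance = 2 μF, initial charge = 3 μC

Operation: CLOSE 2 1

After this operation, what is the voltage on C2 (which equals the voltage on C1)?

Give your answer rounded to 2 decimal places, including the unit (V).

Initial: C1(4μF, Q=14μC, V=3.50V), C2(2μF, Q=3μC, V=1.50V)
Op 1: CLOSE 2-1: Q_total=17.00, C_total=6.00, V=2.83; Q2=5.67, Q1=11.33; dissipated=2.667

Answer: 2.83 V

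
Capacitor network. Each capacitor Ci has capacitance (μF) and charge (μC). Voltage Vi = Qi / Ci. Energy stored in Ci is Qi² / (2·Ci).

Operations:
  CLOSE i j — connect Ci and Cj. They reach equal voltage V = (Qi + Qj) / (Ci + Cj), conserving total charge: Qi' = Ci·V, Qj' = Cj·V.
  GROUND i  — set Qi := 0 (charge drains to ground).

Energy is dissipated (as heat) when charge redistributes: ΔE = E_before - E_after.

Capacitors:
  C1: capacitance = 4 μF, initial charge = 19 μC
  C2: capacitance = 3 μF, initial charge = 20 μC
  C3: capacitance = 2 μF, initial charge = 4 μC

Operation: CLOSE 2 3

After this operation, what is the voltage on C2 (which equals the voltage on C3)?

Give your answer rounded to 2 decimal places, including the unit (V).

Initial: C1(4μF, Q=19μC, V=4.75V), C2(3μF, Q=20μC, V=6.67V), C3(2μF, Q=4μC, V=2.00V)
Op 1: CLOSE 2-3: Q_total=24.00, C_total=5.00, V=4.80; Q2=14.40, Q3=9.60; dissipated=13.067

Answer: 4.80 V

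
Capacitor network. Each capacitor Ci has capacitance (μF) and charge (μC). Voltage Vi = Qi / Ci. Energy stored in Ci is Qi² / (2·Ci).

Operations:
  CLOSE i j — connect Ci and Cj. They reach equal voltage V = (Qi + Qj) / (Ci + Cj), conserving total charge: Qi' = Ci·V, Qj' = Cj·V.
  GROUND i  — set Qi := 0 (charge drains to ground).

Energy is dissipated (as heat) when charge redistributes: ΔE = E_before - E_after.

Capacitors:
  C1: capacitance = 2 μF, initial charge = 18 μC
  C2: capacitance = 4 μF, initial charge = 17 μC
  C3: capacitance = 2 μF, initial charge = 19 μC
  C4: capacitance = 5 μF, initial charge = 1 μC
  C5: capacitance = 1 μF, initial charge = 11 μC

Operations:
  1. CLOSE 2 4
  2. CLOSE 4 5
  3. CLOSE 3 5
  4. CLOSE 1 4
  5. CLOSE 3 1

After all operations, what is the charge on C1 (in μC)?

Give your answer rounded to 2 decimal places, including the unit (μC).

Answer: 12.57 μC

Derivation:
Initial: C1(2μF, Q=18μC, V=9.00V), C2(4μF, Q=17μC, V=4.25V), C3(2μF, Q=19μC, V=9.50V), C4(5μF, Q=1μC, V=0.20V), C5(1μF, Q=11μC, V=11.00V)
Op 1: CLOSE 2-4: Q_total=18.00, C_total=9.00, V=2.00; Q2=8.00, Q4=10.00; dissipated=18.225
Op 2: CLOSE 4-5: Q_total=21.00, C_total=6.00, V=3.50; Q4=17.50, Q5=3.50; dissipated=33.750
Op 3: CLOSE 3-5: Q_total=22.50, C_total=3.00, V=7.50; Q3=15.00, Q5=7.50; dissipated=12.000
Op 4: CLOSE 1-4: Q_total=35.50, C_total=7.00, V=5.07; Q1=10.14, Q4=25.36; dissipated=21.607
Op 5: CLOSE 3-1: Q_total=25.14, C_total=4.00, V=6.29; Q3=12.57, Q1=12.57; dissipated=2.949
Final charges: Q1=12.57, Q2=8.00, Q3=12.57, Q4=25.36, Q5=7.50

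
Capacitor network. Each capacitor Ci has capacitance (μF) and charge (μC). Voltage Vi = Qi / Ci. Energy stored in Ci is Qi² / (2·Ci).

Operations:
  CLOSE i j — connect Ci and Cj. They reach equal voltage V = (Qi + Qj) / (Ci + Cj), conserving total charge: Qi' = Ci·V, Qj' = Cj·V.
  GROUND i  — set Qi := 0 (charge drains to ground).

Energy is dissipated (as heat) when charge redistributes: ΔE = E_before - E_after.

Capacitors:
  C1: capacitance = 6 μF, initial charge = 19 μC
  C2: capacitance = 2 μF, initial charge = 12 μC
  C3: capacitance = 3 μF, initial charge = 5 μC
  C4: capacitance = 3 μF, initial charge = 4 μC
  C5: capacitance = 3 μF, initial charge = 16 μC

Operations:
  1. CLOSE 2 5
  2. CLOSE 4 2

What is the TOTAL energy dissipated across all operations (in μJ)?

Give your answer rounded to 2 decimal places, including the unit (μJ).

Initial: C1(6μF, Q=19μC, V=3.17V), C2(2μF, Q=12μC, V=6.00V), C3(3μF, Q=5μC, V=1.67V), C4(3μF, Q=4μC, V=1.33V), C5(3μF, Q=16μC, V=5.33V)
Op 1: CLOSE 2-5: Q_total=28.00, C_total=5.00, V=5.60; Q2=11.20, Q5=16.80; dissipated=0.267
Op 2: CLOSE 4-2: Q_total=15.20, C_total=5.00, V=3.04; Q4=9.12, Q2=6.08; dissipated=10.923
Total dissipated: 11.189 μJ

Answer: 11.19 μJ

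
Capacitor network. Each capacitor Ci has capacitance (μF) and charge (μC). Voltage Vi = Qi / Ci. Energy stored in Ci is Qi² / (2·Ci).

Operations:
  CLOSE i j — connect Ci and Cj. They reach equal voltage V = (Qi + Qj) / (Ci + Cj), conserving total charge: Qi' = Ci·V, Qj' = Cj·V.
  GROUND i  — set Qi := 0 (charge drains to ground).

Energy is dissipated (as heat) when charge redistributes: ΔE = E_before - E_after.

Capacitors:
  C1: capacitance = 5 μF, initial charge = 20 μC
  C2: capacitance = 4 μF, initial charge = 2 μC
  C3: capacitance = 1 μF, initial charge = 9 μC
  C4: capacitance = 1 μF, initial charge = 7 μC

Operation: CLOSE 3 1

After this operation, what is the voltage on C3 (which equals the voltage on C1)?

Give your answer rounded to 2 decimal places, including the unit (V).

Initial: C1(5μF, Q=20μC, V=4.00V), C2(4μF, Q=2μC, V=0.50V), C3(1μF, Q=9μC, V=9.00V), C4(1μF, Q=7μC, V=7.00V)
Op 1: CLOSE 3-1: Q_total=29.00, C_total=6.00, V=4.83; Q3=4.83, Q1=24.17; dissipated=10.417

Answer: 4.83 V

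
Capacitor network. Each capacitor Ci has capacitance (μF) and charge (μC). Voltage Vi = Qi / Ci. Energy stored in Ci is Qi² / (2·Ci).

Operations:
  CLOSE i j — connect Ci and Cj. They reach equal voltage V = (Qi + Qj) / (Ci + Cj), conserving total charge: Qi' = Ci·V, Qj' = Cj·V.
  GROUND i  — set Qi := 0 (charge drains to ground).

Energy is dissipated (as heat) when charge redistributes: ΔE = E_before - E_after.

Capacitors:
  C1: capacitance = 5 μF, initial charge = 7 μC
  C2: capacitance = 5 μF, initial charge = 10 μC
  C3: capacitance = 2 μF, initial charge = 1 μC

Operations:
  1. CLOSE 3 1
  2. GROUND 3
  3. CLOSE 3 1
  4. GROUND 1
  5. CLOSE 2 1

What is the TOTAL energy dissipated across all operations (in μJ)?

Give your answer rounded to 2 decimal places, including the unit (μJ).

Answer: 9.48 μJ

Derivation:
Initial: C1(5μF, Q=7μC, V=1.40V), C2(5μF, Q=10μC, V=2.00V), C3(2μF, Q=1μC, V=0.50V)
Op 1: CLOSE 3-1: Q_total=8.00, C_total=7.00, V=1.14; Q3=2.29, Q1=5.71; dissipated=0.579
Op 2: GROUND 3: Q3=0; energy lost=1.306
Op 3: CLOSE 3-1: Q_total=5.71, C_total=7.00, V=0.82; Q3=1.63, Q1=4.08; dissipated=0.933
Op 4: GROUND 1: Q1=0; energy lost=1.666
Op 5: CLOSE 2-1: Q_total=10.00, C_total=10.00, V=1.00; Q2=5.00, Q1=5.00; dissipated=5.000
Total dissipated: 9.484 μJ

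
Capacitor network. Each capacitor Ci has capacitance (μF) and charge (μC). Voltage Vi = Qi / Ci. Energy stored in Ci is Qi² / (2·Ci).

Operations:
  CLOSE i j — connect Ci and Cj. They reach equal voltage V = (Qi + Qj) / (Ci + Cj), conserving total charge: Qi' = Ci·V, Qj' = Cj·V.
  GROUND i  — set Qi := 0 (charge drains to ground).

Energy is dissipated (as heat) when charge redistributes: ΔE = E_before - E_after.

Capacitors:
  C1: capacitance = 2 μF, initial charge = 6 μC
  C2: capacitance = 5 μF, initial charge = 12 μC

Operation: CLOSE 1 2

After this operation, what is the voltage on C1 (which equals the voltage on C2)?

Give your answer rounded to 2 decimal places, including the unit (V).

Answer: 2.57 V

Derivation:
Initial: C1(2μF, Q=6μC, V=3.00V), C2(5μF, Q=12μC, V=2.40V)
Op 1: CLOSE 1-2: Q_total=18.00, C_total=7.00, V=2.57; Q1=5.14, Q2=12.86; dissipated=0.257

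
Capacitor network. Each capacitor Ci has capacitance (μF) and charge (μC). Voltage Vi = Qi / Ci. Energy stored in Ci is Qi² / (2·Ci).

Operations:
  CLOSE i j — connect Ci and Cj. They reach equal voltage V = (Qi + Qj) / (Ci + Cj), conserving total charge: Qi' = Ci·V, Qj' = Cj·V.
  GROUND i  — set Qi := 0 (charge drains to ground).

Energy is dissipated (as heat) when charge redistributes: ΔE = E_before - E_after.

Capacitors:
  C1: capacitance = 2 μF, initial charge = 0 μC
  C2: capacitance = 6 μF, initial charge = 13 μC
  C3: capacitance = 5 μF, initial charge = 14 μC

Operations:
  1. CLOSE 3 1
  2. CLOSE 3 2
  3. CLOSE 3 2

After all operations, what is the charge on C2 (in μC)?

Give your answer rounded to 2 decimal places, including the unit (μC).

Initial: C1(2μF, Q=0μC, V=0.00V), C2(6μF, Q=13μC, V=2.17V), C3(5μF, Q=14μC, V=2.80V)
Op 1: CLOSE 3-1: Q_total=14.00, C_total=7.00, V=2.00; Q3=10.00, Q1=4.00; dissipated=5.600
Op 2: CLOSE 3-2: Q_total=23.00, C_total=11.00, V=2.09; Q3=10.45, Q2=12.55; dissipated=0.038
Op 3: CLOSE 3-2: Q_total=23.00, C_total=11.00, V=2.09; Q3=10.45, Q2=12.55; dissipated=0.000
Final charges: Q1=4.00, Q2=12.55, Q3=10.45

Answer: 12.55 μC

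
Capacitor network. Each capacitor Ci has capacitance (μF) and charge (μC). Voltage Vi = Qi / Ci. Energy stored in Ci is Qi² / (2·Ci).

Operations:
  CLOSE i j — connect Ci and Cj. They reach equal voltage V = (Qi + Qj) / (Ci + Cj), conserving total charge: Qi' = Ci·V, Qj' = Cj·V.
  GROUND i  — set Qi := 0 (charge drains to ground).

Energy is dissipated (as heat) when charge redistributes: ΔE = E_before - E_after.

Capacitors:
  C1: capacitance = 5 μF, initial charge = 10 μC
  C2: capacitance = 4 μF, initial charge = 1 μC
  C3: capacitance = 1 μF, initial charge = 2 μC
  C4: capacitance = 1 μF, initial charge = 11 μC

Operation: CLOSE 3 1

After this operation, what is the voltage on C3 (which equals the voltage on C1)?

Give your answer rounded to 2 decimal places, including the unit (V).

Initial: C1(5μF, Q=10μC, V=2.00V), C2(4μF, Q=1μC, V=0.25V), C3(1μF, Q=2μC, V=2.00V), C4(1μF, Q=11μC, V=11.00V)
Op 1: CLOSE 3-1: Q_total=12.00, C_total=6.00, V=2.00; Q3=2.00, Q1=10.00; dissipated=0.000

Answer: 2.00 V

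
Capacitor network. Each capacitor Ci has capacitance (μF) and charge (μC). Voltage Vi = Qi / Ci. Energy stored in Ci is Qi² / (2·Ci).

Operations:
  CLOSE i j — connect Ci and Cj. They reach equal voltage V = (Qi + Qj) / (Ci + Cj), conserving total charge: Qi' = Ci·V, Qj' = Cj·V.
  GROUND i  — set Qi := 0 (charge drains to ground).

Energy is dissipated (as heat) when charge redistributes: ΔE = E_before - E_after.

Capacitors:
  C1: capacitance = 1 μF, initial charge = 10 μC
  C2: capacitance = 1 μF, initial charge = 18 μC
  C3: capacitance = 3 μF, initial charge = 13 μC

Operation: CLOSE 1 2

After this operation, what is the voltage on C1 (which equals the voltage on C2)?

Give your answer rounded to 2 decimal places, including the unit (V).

Answer: 14.00 V

Derivation:
Initial: C1(1μF, Q=10μC, V=10.00V), C2(1μF, Q=18μC, V=18.00V), C3(3μF, Q=13μC, V=4.33V)
Op 1: CLOSE 1-2: Q_total=28.00, C_total=2.00, V=14.00; Q1=14.00, Q2=14.00; dissipated=16.000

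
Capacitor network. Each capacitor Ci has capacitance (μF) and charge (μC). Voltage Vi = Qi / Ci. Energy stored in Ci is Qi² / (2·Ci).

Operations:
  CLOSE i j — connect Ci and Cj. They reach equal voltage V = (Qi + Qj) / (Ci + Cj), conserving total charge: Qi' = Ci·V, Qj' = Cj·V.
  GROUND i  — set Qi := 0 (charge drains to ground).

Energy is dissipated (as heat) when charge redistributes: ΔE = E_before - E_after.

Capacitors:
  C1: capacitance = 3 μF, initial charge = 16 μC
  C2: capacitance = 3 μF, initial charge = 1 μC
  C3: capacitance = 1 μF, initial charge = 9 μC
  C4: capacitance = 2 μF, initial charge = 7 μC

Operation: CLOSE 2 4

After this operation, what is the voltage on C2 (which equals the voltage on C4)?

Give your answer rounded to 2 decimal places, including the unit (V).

Initial: C1(3μF, Q=16μC, V=5.33V), C2(3μF, Q=1μC, V=0.33V), C3(1μF, Q=9μC, V=9.00V), C4(2μF, Q=7μC, V=3.50V)
Op 1: CLOSE 2-4: Q_total=8.00, C_total=5.00, V=1.60; Q2=4.80, Q4=3.20; dissipated=6.017

Answer: 1.60 V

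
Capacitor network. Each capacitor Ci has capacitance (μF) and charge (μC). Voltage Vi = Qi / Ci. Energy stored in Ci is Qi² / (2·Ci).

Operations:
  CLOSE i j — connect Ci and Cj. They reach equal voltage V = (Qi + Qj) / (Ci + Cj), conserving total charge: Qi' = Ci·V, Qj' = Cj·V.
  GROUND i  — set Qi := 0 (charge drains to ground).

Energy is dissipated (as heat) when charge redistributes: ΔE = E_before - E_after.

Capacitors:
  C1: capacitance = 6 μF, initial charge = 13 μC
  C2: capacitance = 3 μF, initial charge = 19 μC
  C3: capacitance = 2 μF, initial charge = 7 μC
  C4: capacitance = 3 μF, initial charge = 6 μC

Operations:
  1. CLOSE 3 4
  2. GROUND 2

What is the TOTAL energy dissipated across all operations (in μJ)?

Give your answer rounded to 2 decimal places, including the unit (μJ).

Initial: C1(6μF, Q=13μC, V=2.17V), C2(3μF, Q=19μC, V=6.33V), C3(2μF, Q=7μC, V=3.50V), C4(3μF, Q=6μC, V=2.00V)
Op 1: CLOSE 3-4: Q_total=13.00, C_total=5.00, V=2.60; Q3=5.20, Q4=7.80; dissipated=1.350
Op 2: GROUND 2: Q2=0; energy lost=60.167
Total dissipated: 61.517 μJ

Answer: 61.52 μJ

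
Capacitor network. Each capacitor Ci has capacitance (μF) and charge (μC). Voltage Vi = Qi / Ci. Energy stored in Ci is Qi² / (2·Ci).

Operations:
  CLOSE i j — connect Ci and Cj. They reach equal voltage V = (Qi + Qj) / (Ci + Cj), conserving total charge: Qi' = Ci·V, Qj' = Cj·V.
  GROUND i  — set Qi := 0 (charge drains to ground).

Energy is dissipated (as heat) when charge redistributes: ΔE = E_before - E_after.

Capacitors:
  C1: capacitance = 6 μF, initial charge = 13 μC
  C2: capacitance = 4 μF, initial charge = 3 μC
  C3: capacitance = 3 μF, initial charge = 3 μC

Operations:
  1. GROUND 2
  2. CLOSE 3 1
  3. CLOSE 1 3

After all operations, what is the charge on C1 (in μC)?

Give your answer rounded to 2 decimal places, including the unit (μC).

Initial: C1(6μF, Q=13μC, V=2.17V), C2(4μF, Q=3μC, V=0.75V), C3(3μF, Q=3μC, V=1.00V)
Op 1: GROUND 2: Q2=0; energy lost=1.125
Op 2: CLOSE 3-1: Q_total=16.00, C_total=9.00, V=1.78; Q3=5.33, Q1=10.67; dissipated=1.361
Op 3: CLOSE 1-3: Q_total=16.00, C_total=9.00, V=1.78; Q1=10.67, Q3=5.33; dissipated=0.000
Final charges: Q1=10.67, Q2=0.00, Q3=5.33

Answer: 10.67 μC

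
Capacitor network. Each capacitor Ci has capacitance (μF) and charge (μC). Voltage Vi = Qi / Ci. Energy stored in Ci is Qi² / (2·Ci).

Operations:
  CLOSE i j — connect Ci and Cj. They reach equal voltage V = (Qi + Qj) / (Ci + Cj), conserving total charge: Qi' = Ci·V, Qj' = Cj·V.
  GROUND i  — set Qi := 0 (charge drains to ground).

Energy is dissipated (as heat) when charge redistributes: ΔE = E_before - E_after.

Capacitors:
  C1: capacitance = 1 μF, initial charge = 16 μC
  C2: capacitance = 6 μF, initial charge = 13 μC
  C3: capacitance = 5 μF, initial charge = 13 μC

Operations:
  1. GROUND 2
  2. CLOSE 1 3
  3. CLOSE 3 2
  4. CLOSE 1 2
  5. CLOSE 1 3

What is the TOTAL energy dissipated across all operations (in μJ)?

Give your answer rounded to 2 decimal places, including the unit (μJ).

Initial: C1(1μF, Q=16μC, V=16.00V), C2(6μF, Q=13μC, V=2.17V), C3(5μF, Q=13μC, V=2.60V)
Op 1: GROUND 2: Q2=0; energy lost=14.083
Op 2: CLOSE 1-3: Q_total=29.00, C_total=6.00, V=4.83; Q1=4.83, Q3=24.17; dissipated=74.817
Op 3: CLOSE 3-2: Q_total=24.17, C_total=11.00, V=2.20; Q3=10.98, Q2=13.18; dissipated=31.856
Op 4: CLOSE 1-2: Q_total=18.02, C_total=7.00, V=2.57; Q1=2.57, Q2=15.44; dissipated=2.979
Op 5: CLOSE 1-3: Q_total=13.56, C_total=6.00, V=2.26; Q1=2.26, Q3=11.30; dissipated=0.059
Total dissipated: 123.794 μJ

Answer: 123.79 μJ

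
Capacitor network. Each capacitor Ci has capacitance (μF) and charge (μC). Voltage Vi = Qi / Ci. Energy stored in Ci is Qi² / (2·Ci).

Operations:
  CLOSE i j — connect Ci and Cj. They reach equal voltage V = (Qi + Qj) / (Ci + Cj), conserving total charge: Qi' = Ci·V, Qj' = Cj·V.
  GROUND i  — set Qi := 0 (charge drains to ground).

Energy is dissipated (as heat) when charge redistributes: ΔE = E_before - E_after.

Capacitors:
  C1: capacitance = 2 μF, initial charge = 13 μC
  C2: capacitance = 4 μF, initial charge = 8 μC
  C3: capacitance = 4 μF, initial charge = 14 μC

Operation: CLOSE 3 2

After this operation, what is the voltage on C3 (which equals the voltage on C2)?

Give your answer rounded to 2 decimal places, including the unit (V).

Initial: C1(2μF, Q=13μC, V=6.50V), C2(4μF, Q=8μC, V=2.00V), C3(4μF, Q=14μC, V=3.50V)
Op 1: CLOSE 3-2: Q_total=22.00, C_total=8.00, V=2.75; Q3=11.00, Q2=11.00; dissipated=2.250

Answer: 2.75 V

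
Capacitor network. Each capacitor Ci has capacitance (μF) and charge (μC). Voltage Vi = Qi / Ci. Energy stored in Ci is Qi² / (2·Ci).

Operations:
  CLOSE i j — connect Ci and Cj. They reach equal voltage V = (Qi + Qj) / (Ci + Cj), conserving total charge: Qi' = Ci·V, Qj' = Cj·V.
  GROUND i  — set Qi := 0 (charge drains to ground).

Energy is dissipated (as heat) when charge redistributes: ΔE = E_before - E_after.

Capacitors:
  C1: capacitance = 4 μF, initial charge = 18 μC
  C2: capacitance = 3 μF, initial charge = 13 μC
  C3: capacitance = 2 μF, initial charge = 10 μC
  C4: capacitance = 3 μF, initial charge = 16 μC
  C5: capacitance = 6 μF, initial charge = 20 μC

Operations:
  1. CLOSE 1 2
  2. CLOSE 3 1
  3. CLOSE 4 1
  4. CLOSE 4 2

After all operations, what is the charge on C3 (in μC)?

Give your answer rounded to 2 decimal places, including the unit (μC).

Answer: 9.24 μC

Derivation:
Initial: C1(4μF, Q=18μC, V=4.50V), C2(3μF, Q=13μC, V=4.33V), C3(2μF, Q=10μC, V=5.00V), C4(3μF, Q=16μC, V=5.33V), C5(6μF, Q=20μC, V=3.33V)
Op 1: CLOSE 1-2: Q_total=31.00, C_total=7.00, V=4.43; Q1=17.71, Q2=13.29; dissipated=0.024
Op 2: CLOSE 3-1: Q_total=27.71, C_total=6.00, V=4.62; Q3=9.24, Q1=18.48; dissipated=0.218
Op 3: CLOSE 4-1: Q_total=34.48, C_total=7.00, V=4.93; Q4=14.78, Q1=19.70; dissipated=0.437
Op 4: CLOSE 4-2: Q_total=28.06, C_total=6.00, V=4.68; Q4=14.03, Q2=14.03; dissipated=0.185
Final charges: Q1=19.70, Q2=14.03, Q3=9.24, Q4=14.03, Q5=20.00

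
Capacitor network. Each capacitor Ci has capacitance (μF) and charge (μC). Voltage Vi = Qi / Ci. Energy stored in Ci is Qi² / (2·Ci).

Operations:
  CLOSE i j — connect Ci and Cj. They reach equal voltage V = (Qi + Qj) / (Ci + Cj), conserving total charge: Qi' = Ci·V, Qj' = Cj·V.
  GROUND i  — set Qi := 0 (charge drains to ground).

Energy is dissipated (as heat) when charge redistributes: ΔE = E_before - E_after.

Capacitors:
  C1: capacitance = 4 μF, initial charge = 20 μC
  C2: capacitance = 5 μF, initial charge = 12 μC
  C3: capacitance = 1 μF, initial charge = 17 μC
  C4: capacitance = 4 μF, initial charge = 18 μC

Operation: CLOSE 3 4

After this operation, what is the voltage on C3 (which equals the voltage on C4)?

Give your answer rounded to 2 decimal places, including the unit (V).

Initial: C1(4μF, Q=20μC, V=5.00V), C2(5μF, Q=12μC, V=2.40V), C3(1μF, Q=17μC, V=17.00V), C4(4μF, Q=18μC, V=4.50V)
Op 1: CLOSE 3-4: Q_total=35.00, C_total=5.00, V=7.00; Q3=7.00, Q4=28.00; dissipated=62.500

Answer: 7.00 V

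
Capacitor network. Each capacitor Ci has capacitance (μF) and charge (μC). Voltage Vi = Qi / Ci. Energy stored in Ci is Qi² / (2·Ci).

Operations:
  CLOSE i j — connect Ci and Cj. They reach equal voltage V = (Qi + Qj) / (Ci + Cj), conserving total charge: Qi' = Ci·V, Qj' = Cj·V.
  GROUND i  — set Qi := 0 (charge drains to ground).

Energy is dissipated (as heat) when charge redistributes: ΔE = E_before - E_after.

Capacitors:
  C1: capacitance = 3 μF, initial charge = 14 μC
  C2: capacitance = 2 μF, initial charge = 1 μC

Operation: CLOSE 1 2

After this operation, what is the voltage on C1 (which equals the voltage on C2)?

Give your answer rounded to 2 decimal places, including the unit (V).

Initial: C1(3μF, Q=14μC, V=4.67V), C2(2μF, Q=1μC, V=0.50V)
Op 1: CLOSE 1-2: Q_total=15.00, C_total=5.00, V=3.00; Q1=9.00, Q2=6.00; dissipated=10.417

Answer: 3.00 V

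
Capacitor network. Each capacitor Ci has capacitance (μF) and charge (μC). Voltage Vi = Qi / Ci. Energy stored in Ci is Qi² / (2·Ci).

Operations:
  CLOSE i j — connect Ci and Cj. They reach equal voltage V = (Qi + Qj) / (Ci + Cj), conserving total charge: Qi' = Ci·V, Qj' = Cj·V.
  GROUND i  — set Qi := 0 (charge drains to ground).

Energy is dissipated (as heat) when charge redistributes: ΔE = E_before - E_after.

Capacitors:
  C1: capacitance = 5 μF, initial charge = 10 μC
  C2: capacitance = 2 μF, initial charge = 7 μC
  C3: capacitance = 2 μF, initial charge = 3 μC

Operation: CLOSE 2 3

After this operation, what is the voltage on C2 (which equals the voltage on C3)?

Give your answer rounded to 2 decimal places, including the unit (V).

Initial: C1(5μF, Q=10μC, V=2.00V), C2(2μF, Q=7μC, V=3.50V), C3(2μF, Q=3μC, V=1.50V)
Op 1: CLOSE 2-3: Q_total=10.00, C_total=4.00, V=2.50; Q2=5.00, Q3=5.00; dissipated=2.000

Answer: 2.50 V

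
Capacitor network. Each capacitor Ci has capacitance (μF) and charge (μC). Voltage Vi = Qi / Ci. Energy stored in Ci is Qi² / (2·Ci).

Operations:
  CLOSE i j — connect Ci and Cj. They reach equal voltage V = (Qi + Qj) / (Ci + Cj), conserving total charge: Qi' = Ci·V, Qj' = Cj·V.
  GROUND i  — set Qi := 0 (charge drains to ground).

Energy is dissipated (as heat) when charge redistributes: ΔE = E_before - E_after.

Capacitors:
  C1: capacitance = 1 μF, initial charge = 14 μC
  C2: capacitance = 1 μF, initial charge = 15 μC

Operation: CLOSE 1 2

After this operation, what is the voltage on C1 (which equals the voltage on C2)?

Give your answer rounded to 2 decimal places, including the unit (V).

Answer: 14.50 V

Derivation:
Initial: C1(1μF, Q=14μC, V=14.00V), C2(1μF, Q=15μC, V=15.00V)
Op 1: CLOSE 1-2: Q_total=29.00, C_total=2.00, V=14.50; Q1=14.50, Q2=14.50; dissipated=0.250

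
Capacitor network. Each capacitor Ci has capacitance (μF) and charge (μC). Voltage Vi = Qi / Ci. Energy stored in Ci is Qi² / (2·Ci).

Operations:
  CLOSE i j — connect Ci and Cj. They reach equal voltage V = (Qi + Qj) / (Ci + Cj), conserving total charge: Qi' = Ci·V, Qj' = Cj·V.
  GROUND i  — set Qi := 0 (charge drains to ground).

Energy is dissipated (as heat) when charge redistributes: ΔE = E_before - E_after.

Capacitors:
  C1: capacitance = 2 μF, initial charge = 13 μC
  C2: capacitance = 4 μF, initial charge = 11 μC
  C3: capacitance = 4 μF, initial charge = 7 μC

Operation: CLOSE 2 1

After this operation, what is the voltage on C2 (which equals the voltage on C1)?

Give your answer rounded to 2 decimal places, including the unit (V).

Answer: 4.00 V

Derivation:
Initial: C1(2μF, Q=13μC, V=6.50V), C2(4μF, Q=11μC, V=2.75V), C3(4μF, Q=7μC, V=1.75V)
Op 1: CLOSE 2-1: Q_total=24.00, C_total=6.00, V=4.00; Q2=16.00, Q1=8.00; dissipated=9.375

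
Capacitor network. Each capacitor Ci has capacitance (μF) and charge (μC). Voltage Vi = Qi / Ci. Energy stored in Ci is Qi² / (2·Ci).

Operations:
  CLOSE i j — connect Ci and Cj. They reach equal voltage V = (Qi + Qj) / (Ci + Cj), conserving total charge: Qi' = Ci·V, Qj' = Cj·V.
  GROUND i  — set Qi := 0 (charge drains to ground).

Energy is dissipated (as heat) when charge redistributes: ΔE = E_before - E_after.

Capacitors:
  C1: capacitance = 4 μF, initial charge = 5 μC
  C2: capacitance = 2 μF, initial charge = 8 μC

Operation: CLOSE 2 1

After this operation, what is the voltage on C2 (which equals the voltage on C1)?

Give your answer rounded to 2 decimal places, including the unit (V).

Initial: C1(4μF, Q=5μC, V=1.25V), C2(2μF, Q=8μC, V=4.00V)
Op 1: CLOSE 2-1: Q_total=13.00, C_total=6.00, V=2.17; Q2=4.33, Q1=8.67; dissipated=5.042

Answer: 2.17 V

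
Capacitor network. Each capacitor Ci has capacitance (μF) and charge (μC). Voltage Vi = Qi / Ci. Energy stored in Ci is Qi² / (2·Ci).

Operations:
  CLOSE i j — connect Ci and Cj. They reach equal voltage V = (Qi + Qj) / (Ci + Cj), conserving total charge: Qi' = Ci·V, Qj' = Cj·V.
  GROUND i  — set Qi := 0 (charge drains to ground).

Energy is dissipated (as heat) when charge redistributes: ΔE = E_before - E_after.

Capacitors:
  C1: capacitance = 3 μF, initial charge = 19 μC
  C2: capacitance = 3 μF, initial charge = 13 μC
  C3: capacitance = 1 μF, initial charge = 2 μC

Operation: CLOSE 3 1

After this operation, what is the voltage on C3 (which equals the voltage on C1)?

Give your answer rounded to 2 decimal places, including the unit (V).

Answer: 5.25 V

Derivation:
Initial: C1(3μF, Q=19μC, V=6.33V), C2(3μF, Q=13μC, V=4.33V), C3(1μF, Q=2μC, V=2.00V)
Op 1: CLOSE 3-1: Q_total=21.00, C_total=4.00, V=5.25; Q3=5.25, Q1=15.75; dissipated=7.042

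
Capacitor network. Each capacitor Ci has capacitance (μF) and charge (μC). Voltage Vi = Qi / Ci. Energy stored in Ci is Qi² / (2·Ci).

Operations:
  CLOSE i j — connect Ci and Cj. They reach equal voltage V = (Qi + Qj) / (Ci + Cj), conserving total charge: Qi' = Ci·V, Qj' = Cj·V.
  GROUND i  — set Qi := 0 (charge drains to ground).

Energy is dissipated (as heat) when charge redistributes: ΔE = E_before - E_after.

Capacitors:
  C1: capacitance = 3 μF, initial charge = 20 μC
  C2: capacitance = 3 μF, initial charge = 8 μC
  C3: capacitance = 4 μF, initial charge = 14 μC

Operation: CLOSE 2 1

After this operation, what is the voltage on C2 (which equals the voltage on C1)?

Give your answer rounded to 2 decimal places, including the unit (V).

Answer: 4.67 V

Derivation:
Initial: C1(3μF, Q=20μC, V=6.67V), C2(3μF, Q=8μC, V=2.67V), C3(4μF, Q=14μC, V=3.50V)
Op 1: CLOSE 2-1: Q_total=28.00, C_total=6.00, V=4.67; Q2=14.00, Q1=14.00; dissipated=12.000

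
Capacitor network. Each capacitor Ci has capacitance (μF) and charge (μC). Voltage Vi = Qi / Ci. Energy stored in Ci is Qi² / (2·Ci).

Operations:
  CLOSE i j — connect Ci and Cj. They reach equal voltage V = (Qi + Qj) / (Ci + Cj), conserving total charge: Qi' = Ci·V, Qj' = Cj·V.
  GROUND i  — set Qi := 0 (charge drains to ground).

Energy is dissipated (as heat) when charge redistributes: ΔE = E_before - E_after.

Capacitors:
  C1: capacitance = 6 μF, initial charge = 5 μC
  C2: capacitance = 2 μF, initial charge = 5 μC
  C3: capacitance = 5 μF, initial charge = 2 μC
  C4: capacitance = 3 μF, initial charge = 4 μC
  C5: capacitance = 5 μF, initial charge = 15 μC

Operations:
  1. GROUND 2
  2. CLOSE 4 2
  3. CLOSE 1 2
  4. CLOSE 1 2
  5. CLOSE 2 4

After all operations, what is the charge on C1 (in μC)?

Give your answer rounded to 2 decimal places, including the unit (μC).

Answer: 4.95 μC

Derivation:
Initial: C1(6μF, Q=5μC, V=0.83V), C2(2μF, Q=5μC, V=2.50V), C3(5μF, Q=2μC, V=0.40V), C4(3μF, Q=4μC, V=1.33V), C5(5μF, Q=15μC, V=3.00V)
Op 1: GROUND 2: Q2=0; energy lost=6.250
Op 2: CLOSE 4-2: Q_total=4.00, C_total=5.00, V=0.80; Q4=2.40, Q2=1.60; dissipated=1.067
Op 3: CLOSE 1-2: Q_total=6.60, C_total=8.00, V=0.82; Q1=4.95, Q2=1.65; dissipated=0.001
Op 4: CLOSE 1-2: Q_total=6.60, C_total=8.00, V=0.82; Q1=4.95, Q2=1.65; dissipated=0.000
Op 5: CLOSE 2-4: Q_total=4.05, C_total=5.00, V=0.81; Q2=1.62, Q4=2.43; dissipated=0.000
Final charges: Q1=4.95, Q2=1.62, Q3=2.00, Q4=2.43, Q5=15.00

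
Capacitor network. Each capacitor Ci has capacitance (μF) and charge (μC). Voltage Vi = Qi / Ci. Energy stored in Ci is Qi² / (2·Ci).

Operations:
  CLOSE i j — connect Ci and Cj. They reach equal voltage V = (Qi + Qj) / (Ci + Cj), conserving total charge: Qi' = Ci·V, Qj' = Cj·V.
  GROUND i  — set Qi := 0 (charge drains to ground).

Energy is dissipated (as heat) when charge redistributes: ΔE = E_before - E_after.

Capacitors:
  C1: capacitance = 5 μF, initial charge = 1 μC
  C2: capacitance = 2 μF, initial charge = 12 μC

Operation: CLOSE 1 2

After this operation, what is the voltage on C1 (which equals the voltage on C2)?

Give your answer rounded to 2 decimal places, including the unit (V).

Answer: 1.86 V

Derivation:
Initial: C1(5μF, Q=1μC, V=0.20V), C2(2μF, Q=12μC, V=6.00V)
Op 1: CLOSE 1-2: Q_total=13.00, C_total=7.00, V=1.86; Q1=9.29, Q2=3.71; dissipated=24.029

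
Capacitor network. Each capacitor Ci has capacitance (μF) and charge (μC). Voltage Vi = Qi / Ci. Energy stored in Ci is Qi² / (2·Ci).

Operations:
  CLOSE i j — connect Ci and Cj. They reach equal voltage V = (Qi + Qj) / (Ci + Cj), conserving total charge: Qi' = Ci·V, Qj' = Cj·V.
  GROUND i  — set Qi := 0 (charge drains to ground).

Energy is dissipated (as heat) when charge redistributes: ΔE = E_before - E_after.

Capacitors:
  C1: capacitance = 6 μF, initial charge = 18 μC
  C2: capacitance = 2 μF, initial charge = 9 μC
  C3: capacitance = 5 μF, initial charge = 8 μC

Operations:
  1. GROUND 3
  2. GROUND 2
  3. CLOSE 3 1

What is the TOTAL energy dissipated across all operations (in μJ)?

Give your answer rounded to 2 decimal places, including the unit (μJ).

Initial: C1(6μF, Q=18μC, V=3.00V), C2(2μF, Q=9μC, V=4.50V), C3(5μF, Q=8μC, V=1.60V)
Op 1: GROUND 3: Q3=0; energy lost=6.400
Op 2: GROUND 2: Q2=0; energy lost=20.250
Op 3: CLOSE 3-1: Q_total=18.00, C_total=11.00, V=1.64; Q3=8.18, Q1=9.82; dissipated=12.273
Total dissipated: 38.923 μJ

Answer: 38.92 μJ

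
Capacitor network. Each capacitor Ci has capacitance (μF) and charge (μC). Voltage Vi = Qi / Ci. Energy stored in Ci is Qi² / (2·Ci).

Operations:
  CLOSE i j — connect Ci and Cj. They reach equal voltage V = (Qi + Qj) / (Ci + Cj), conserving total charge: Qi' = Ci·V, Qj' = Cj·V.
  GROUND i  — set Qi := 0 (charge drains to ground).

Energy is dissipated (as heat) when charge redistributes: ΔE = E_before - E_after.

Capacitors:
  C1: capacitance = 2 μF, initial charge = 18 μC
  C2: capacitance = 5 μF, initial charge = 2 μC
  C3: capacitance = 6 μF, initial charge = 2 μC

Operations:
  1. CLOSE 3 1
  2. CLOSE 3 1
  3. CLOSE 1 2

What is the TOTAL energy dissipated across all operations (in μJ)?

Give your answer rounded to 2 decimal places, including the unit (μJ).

Initial: C1(2μF, Q=18μC, V=9.00V), C2(5μF, Q=2μC, V=0.40V), C3(6μF, Q=2μC, V=0.33V)
Op 1: CLOSE 3-1: Q_total=20.00, C_total=8.00, V=2.50; Q3=15.00, Q1=5.00; dissipated=56.333
Op 2: CLOSE 3-1: Q_total=20.00, C_total=8.00, V=2.50; Q3=15.00, Q1=5.00; dissipated=0.000
Op 3: CLOSE 1-2: Q_total=7.00, C_total=7.00, V=1.00; Q1=2.00, Q2=5.00; dissipated=3.150
Total dissipated: 59.483 μJ

Answer: 59.48 μJ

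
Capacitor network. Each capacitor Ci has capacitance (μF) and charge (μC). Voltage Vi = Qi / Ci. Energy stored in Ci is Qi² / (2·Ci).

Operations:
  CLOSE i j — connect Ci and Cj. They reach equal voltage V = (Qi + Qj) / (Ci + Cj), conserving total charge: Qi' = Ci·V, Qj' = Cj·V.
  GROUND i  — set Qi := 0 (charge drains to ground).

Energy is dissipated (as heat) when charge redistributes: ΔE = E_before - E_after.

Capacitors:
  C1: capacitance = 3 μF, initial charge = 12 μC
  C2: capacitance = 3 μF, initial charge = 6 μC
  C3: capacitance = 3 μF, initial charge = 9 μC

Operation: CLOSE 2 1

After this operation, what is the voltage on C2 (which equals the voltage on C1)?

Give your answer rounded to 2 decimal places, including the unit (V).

Answer: 3.00 V

Derivation:
Initial: C1(3μF, Q=12μC, V=4.00V), C2(3μF, Q=6μC, V=2.00V), C3(3μF, Q=9μC, V=3.00V)
Op 1: CLOSE 2-1: Q_total=18.00, C_total=6.00, V=3.00; Q2=9.00, Q1=9.00; dissipated=3.000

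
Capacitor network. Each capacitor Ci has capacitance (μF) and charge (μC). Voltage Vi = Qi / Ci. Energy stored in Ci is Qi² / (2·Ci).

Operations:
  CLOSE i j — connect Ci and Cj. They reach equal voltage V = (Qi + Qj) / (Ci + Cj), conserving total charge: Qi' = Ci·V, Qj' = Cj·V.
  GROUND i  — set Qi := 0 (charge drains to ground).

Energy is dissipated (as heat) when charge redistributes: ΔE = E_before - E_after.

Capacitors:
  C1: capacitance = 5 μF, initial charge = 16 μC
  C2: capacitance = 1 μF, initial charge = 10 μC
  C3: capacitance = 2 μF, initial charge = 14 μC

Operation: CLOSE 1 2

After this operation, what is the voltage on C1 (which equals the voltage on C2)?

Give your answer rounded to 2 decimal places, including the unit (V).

Initial: C1(5μF, Q=16μC, V=3.20V), C2(1μF, Q=10μC, V=10.00V), C3(2μF, Q=14μC, V=7.00V)
Op 1: CLOSE 1-2: Q_total=26.00, C_total=6.00, V=4.33; Q1=21.67, Q2=4.33; dissipated=19.267

Answer: 4.33 V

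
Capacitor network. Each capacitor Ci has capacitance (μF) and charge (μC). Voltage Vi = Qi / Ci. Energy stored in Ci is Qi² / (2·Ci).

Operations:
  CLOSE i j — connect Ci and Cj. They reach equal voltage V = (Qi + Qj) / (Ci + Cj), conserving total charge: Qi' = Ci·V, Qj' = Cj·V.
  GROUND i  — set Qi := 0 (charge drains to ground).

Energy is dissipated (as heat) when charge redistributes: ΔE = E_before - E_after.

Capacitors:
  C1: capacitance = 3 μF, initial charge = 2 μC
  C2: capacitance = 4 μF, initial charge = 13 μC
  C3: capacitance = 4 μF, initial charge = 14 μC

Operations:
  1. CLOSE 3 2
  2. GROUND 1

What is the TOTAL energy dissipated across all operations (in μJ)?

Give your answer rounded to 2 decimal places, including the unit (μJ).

Answer: 0.73 μJ

Derivation:
Initial: C1(3μF, Q=2μC, V=0.67V), C2(4μF, Q=13μC, V=3.25V), C3(4μF, Q=14μC, V=3.50V)
Op 1: CLOSE 3-2: Q_total=27.00, C_total=8.00, V=3.38; Q3=13.50, Q2=13.50; dissipated=0.062
Op 2: GROUND 1: Q1=0; energy lost=0.667
Total dissipated: 0.729 μJ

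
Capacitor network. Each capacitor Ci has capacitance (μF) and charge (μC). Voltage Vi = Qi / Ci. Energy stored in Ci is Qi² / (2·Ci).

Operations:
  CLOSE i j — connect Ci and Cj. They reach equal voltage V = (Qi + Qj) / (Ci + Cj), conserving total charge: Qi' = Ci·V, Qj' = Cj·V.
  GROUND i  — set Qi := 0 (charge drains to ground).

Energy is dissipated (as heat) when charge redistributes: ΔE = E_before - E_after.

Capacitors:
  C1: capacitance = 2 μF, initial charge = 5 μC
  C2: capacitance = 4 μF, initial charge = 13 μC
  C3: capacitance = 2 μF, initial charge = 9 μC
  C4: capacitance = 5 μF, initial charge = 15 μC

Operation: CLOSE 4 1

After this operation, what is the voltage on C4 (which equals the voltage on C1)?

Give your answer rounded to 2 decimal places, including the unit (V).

Answer: 2.86 V

Derivation:
Initial: C1(2μF, Q=5μC, V=2.50V), C2(4μF, Q=13μC, V=3.25V), C3(2μF, Q=9μC, V=4.50V), C4(5μF, Q=15μC, V=3.00V)
Op 1: CLOSE 4-1: Q_total=20.00, C_total=7.00, V=2.86; Q4=14.29, Q1=5.71; dissipated=0.179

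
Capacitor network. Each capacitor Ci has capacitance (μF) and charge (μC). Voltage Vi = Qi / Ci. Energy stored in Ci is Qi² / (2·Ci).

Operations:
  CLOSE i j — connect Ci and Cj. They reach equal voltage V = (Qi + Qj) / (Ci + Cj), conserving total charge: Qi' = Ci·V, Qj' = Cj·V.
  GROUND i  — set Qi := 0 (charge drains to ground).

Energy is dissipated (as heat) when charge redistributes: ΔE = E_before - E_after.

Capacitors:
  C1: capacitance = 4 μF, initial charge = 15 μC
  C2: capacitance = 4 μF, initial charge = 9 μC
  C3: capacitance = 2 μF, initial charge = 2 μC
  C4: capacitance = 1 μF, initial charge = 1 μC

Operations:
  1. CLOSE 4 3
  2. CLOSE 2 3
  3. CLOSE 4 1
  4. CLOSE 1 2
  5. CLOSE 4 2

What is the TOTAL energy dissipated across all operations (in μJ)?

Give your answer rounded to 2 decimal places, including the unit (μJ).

Initial: C1(4μF, Q=15μC, V=3.75V), C2(4μF, Q=9μC, V=2.25V), C3(2μF, Q=2μC, V=1.00V), C4(1μF, Q=1μC, V=1.00V)
Op 1: CLOSE 4-3: Q_total=3.00, C_total=3.00, V=1.00; Q4=1.00, Q3=2.00; dissipated=0.000
Op 2: CLOSE 2-3: Q_total=11.00, C_total=6.00, V=1.83; Q2=7.33, Q3=3.67; dissipated=1.042
Op 3: CLOSE 4-1: Q_total=16.00, C_total=5.00, V=3.20; Q4=3.20, Q1=12.80; dissipated=3.025
Op 4: CLOSE 1-2: Q_total=20.13, C_total=8.00, V=2.52; Q1=10.07, Q2=10.07; dissipated=1.868
Op 5: CLOSE 4-2: Q_total=13.27, C_total=5.00, V=2.65; Q4=2.65, Q2=10.61; dissipated=0.187
Total dissipated: 6.121 μJ

Answer: 6.12 μJ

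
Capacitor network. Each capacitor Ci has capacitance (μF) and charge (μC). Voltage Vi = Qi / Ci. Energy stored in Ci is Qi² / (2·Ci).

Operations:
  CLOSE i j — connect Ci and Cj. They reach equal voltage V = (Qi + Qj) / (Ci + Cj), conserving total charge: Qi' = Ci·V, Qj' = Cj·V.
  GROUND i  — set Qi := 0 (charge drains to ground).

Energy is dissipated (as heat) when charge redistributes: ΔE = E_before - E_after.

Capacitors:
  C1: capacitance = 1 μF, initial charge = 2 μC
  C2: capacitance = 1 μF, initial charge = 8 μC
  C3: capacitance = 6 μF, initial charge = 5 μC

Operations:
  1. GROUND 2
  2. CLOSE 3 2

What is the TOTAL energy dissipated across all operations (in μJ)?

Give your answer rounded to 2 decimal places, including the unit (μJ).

Answer: 32.30 μJ

Derivation:
Initial: C1(1μF, Q=2μC, V=2.00V), C2(1μF, Q=8μC, V=8.00V), C3(6μF, Q=5μC, V=0.83V)
Op 1: GROUND 2: Q2=0; energy lost=32.000
Op 2: CLOSE 3-2: Q_total=5.00, C_total=7.00, V=0.71; Q3=4.29, Q2=0.71; dissipated=0.298
Total dissipated: 32.298 μJ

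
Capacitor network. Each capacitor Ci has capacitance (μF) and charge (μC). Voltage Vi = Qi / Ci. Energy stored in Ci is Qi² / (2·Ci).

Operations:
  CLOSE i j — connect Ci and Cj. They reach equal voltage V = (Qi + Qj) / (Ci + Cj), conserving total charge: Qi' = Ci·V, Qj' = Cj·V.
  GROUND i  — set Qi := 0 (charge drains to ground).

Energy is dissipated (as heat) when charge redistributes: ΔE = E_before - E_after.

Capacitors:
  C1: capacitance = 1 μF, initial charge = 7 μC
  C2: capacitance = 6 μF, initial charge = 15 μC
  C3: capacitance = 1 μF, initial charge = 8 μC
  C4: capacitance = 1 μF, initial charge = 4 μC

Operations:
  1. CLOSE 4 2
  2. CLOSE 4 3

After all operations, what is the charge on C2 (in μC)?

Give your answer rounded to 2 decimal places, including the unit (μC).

Initial: C1(1μF, Q=7μC, V=7.00V), C2(6μF, Q=15μC, V=2.50V), C3(1μF, Q=8μC, V=8.00V), C4(1μF, Q=4μC, V=4.00V)
Op 1: CLOSE 4-2: Q_total=19.00, C_total=7.00, V=2.71; Q4=2.71, Q2=16.29; dissipated=0.964
Op 2: CLOSE 4-3: Q_total=10.71, C_total=2.00, V=5.36; Q4=5.36, Q3=5.36; dissipated=6.985
Final charges: Q1=7.00, Q2=16.29, Q3=5.36, Q4=5.36

Answer: 16.29 μC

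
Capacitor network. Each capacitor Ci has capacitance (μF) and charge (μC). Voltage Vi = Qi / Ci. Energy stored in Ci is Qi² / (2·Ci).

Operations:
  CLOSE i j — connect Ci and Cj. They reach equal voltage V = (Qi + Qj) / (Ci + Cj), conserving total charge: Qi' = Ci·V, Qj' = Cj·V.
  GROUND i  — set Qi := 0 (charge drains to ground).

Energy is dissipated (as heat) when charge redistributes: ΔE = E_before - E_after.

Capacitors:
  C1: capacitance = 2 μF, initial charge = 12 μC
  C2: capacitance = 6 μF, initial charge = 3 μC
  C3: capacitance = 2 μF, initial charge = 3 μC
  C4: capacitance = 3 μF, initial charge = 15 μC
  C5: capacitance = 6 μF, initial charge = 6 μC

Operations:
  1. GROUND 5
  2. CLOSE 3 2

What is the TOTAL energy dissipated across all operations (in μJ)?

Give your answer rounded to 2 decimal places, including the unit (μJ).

Answer: 3.75 μJ

Derivation:
Initial: C1(2μF, Q=12μC, V=6.00V), C2(6μF, Q=3μC, V=0.50V), C3(2μF, Q=3μC, V=1.50V), C4(3μF, Q=15μC, V=5.00V), C5(6μF, Q=6μC, V=1.00V)
Op 1: GROUND 5: Q5=0; energy lost=3.000
Op 2: CLOSE 3-2: Q_total=6.00, C_total=8.00, V=0.75; Q3=1.50, Q2=4.50; dissipated=0.750
Total dissipated: 3.750 μJ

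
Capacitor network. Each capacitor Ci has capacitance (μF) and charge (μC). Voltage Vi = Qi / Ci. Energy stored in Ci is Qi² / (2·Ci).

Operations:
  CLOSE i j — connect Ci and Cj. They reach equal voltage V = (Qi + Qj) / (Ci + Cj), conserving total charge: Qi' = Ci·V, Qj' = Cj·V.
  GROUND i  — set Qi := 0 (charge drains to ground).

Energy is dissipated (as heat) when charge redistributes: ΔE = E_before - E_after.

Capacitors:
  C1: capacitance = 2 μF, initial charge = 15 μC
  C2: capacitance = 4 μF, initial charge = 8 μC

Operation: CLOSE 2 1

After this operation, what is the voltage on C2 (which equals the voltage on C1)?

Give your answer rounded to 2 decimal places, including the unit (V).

Initial: C1(2μF, Q=15μC, V=7.50V), C2(4μF, Q=8μC, V=2.00V)
Op 1: CLOSE 2-1: Q_total=23.00, C_total=6.00, V=3.83; Q2=15.33, Q1=7.67; dissipated=20.167

Answer: 3.83 V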